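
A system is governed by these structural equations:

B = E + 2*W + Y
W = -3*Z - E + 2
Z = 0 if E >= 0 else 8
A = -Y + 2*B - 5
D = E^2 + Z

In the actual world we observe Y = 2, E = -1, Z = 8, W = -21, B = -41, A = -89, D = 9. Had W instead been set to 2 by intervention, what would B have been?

Intervening sets W = 2 and removes its equation (W = -3*Z - E + 2).
B = E + 2*W + Y  [with E=-1, W=2, Y=2]  = 5

5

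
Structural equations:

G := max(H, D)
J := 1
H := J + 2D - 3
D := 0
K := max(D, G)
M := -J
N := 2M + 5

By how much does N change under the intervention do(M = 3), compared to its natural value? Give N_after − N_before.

8

The intervention breaks the incoming arrows to M: M := -J no longer applies, and M = 3.
N = 2M + 5  [with M=3]  = 11
Without intervention: M = -J  [with J=1]  = -1; N = 2M + 5  [with M=-1]  = 3.
Change = 11 − 3 = 8.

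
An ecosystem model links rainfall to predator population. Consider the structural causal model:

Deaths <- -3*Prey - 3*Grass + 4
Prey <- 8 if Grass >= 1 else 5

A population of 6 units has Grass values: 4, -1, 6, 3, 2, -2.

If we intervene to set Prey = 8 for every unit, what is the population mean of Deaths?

-26

Every unit gets Prey=8 under the intervention. Deaths values become -32, -17, -38, -29, -26, -14; E[Deaths|do(Prey=8)] = -26.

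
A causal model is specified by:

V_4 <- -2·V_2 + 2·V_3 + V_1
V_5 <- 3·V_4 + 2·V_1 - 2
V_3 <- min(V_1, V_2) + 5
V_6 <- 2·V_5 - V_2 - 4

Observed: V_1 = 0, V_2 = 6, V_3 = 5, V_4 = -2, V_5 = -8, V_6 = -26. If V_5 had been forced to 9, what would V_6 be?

The intervention breaks the incoming arrows to V_5: V_5 <- 3·V_4 + 2·V_1 - 2 no longer applies, and V_5 = 9.
V_6 = 2·V_5 - V_2 - 4  [with V_5=9, V_2=6]  = 8

8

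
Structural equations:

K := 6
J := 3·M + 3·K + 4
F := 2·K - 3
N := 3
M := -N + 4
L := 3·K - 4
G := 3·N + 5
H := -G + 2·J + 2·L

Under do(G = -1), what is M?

do(G=-1) replaces the equation G := 3·N + 5 with the constant G = -1.
M is not downstream of the intervention, so its value is determined by the original equations.
M = -N + 4  [with N=3]  = 1

1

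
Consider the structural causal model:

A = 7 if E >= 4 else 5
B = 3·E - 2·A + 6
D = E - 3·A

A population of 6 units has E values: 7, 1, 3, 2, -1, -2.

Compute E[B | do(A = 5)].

The intervention sets A=5 in all 6 units regardless of E. Recomputing B per unit gives 17, -1, 5, 2, -7, -10; average 1.

1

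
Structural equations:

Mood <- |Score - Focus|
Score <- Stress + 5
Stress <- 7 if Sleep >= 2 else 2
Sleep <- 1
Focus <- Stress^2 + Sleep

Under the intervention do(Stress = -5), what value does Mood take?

do(Stress=-5) replaces the equation Stress <- 7 if Sleep >= 2 else 2 with the constant Stress = -5.
Focus = Stress^2 + Sleep  [with Stress=-5, Sleep=1]  = 26
Score = Stress + 5  [with Stress=-5]  = 0
Mood = |Score - Focus|  [with Score=0, Focus=26]  = 26

26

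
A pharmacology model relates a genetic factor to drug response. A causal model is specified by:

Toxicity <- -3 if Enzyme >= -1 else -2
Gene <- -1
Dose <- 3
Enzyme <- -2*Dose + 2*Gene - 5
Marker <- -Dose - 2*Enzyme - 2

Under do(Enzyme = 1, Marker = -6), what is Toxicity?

-3

Setting Enzyme = 1, Marker = -6 by intervention discards those variables' equations.
Toxicity = -3 if Enzyme >= -1 else -2  [with Enzyme=1]  = -3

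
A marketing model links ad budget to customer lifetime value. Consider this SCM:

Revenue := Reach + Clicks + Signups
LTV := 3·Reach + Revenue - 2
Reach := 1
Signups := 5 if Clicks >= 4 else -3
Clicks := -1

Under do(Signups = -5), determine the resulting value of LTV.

do(Signups=-5) replaces the equation Signups := 5 if Clicks >= 4 else -3 with the constant Signups = -5.
Revenue = Reach + Clicks + Signups  [with Reach=1, Clicks=-1, Signups=-5]  = -5
LTV = 3·Reach + Revenue - 2  [with Reach=1, Revenue=-5]  = -4

-4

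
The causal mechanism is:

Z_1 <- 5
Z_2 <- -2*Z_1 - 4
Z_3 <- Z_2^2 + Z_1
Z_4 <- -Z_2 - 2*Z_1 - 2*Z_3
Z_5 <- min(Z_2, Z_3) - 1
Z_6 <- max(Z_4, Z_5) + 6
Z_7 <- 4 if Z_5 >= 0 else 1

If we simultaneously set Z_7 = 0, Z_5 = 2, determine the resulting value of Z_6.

Setting Z_7 = 0, Z_5 = 2 by intervention discards those variables' equations.
Z_2 = -2*Z_1 - 4  [with Z_1=5]  = -14
Z_3 = Z_2^2 + Z_1  [with Z_2=-14, Z_1=5]  = 201
Z_4 = -Z_2 - 2*Z_1 - 2*Z_3  [with Z_2=-14, Z_1=5, Z_3=201]  = -398
Z_6 = max(Z_4, Z_5) + 6  [with Z_4=-398, Z_5=2]  = 8

8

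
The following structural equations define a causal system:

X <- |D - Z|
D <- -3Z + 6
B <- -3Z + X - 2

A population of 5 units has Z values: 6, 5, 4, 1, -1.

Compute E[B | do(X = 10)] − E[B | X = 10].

The intervention sets X=10 in all 5 units regardless of Z. Recomputing B per unit gives -10, -7, -4, 5, 11; average -1.
Conditioning on X=10 selects the 2 unit(s) with Z ∈ {4, -1}. Their B values: -4, 11. Mean = 3.5.
Difference = -1 − 3.5 = -4.5.

-4.5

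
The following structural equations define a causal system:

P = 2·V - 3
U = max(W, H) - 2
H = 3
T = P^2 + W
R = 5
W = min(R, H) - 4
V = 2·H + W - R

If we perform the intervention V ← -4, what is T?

Under do(V=-4), the mechanism V = 2·H + W - R is discarded; V is fixed at -4.
W = min(R, H) - 4  [with R=5, H=3]  = -1
P = 2·V - 3  [with V=-4]  = -11
T = P^2 + W  [with P=-11, W=-1]  = 120

120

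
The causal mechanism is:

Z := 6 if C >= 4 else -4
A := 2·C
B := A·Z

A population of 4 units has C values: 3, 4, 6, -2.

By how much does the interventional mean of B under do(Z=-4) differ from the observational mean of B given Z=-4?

Under do(Z=-4), Z's equation is replaced by Z=-4 for every unit. Per-unit B: -24, -32, -48, 16. Mean = -22.
Conditioning on Z=-4 selects the 2 unit(s) with C ∈ {3, -2}. Their B values: -24, 16. Mean = -4.
Difference = -22 − (-4) = -18.

-18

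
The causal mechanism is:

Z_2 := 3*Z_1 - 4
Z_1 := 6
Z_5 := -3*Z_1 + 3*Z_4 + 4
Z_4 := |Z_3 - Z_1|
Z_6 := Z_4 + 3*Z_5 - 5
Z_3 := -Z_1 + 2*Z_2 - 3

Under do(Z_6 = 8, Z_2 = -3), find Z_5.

The joint intervention fixes Z_6 = 8, Z_2 = -3, removing each variable's own equation.
Z_3 = -Z_1 + 2*Z_2 - 3  [with Z_1=6, Z_2=-3]  = -15
Z_4 = |Z_3 - Z_1|  [with Z_3=-15, Z_1=6]  = 21
Z_5 = -3*Z_1 + 3*Z_4 + 4  [with Z_1=6, Z_4=21]  = 49

49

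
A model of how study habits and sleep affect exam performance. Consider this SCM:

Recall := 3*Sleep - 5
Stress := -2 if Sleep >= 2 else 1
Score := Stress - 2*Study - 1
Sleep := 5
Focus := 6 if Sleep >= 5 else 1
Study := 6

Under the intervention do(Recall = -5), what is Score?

do(Recall=-5) replaces the equation Recall := 3*Sleep - 5 with the constant Recall = -5.
Since Score is not a descendant of the intervened variable, it is unaffected.
Stress = -2 if Sleep >= 2 else 1  [with Sleep=5]  = -2
Score = Stress - 2*Study - 1  [with Stress=-2, Study=6]  = -15

-15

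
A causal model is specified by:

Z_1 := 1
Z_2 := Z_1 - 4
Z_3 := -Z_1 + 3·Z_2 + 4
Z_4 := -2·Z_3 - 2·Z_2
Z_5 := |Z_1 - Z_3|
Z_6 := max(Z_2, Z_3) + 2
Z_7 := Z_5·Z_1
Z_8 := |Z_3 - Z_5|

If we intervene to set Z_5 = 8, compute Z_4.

18

The intervention breaks the incoming arrows to Z_5: Z_5 := |Z_1 - Z_3| no longer applies, and Z_5 = 8.
Since Z_4 is not a descendant of the intervened variable, it is unaffected.
Z_2 = Z_1 - 4  [with Z_1=1]  = -3
Z_3 = -Z_1 + 3·Z_2 + 4  [with Z_1=1, Z_2=-3]  = -6
Z_4 = -2·Z_3 - 2·Z_2  [with Z_3=-6, Z_2=-3]  = 18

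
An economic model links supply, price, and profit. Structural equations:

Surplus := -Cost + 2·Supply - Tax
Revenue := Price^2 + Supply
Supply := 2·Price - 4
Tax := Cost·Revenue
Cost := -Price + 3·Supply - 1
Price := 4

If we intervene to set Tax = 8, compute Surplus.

-7

The intervention breaks the incoming arrows to Tax: Tax := Cost·Revenue no longer applies, and Tax = 8.
Supply = 2·Price - 4  [with Price=4]  = 4
Cost = -Price + 3·Supply - 1  [with Price=4, Supply=4]  = 7
Surplus = -Cost + 2·Supply - Tax  [with Cost=7, Supply=4, Tax=8]  = -7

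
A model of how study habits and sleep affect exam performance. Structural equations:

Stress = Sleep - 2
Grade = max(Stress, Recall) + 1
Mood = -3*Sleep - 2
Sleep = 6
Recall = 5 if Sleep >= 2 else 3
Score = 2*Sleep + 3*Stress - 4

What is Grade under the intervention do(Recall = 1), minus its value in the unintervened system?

The intervention breaks the incoming arrows to Recall: Recall = 5 if Sleep >= 2 else 3 no longer applies, and Recall = 1.
Stress = Sleep - 2  [with Sleep=6]  = 4
Grade = max(Stress, Recall) + 1  [with Stress=4, Recall=1]  = 5
Without intervention: Stress = Sleep - 2  [with Sleep=6]  = 4; Recall = 5 if Sleep >= 2 else 3  [with Sleep=6]  = 5; Grade = max(Stress, Recall) + 1  [with Stress=4, Recall=5]  = 6.
Change = 5 − 6 = -1.

-1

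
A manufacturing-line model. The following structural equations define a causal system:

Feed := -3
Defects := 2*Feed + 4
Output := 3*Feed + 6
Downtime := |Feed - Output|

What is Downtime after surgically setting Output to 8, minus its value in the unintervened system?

11

The intervention breaks the incoming arrows to Output: Output := 3*Feed + 6 no longer applies, and Output = 8.
Downtime = |Feed - Output|  [with Feed=-3, Output=8]  = 11
Without intervention: Output = 3*Feed + 6  [with Feed=-3]  = -3; Downtime = |Feed - Output|  [with Feed=-3, Output=-3]  = 0.
Change = 11 − 0 = 11.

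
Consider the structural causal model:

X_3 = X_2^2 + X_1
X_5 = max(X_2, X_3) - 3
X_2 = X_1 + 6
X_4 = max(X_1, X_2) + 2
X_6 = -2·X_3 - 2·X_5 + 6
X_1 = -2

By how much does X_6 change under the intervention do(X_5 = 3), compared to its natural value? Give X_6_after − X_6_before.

16

The intervention breaks the incoming arrows to X_5: X_5 = max(X_2, X_3) - 3 no longer applies, and X_5 = 3.
X_2 = X_1 + 6  [with X_1=-2]  = 4
X_3 = X_2^2 + X_1  [with X_2=4, X_1=-2]  = 14
X_6 = -2·X_3 - 2·X_5 + 6  [with X_3=14, X_5=3]  = -28
Without intervention: X_2 = X_1 + 6  [with X_1=-2]  = 4; X_3 = X_2^2 + X_1  [with X_2=4, X_1=-2]  = 14; X_5 = max(X_2, X_3) - 3  [with X_2=4, X_3=14]  = 11; X_6 = -2·X_3 - 2·X_5 + 6  [with X_3=14, X_5=11]  = -44.
Change = -28 − (-44) = 16.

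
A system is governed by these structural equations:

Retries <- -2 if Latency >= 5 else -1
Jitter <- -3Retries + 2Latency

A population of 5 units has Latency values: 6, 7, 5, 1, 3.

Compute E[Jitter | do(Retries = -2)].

do(Retries=-2) breaks Retries's dependence on Latency. With Retries=-2 fixed, Jitter across the units is 18, 20, 16, 8, 12, mean 14.8.

14.8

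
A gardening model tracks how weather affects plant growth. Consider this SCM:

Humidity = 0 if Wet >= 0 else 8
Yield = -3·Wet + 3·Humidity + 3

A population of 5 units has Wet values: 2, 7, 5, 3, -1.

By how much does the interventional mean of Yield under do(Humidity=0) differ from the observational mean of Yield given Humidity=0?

do(Humidity=0) breaks Humidity's dependence on Wet. With Humidity=0 fixed, Yield across the units is -3, -18, -12, -6, 6, mean -6.6.
Observing Humidity=0 restricts to units where Humidity's equation naturally yields 0: Wet ∈ {2, 7, 5, 3}. In that subpopulation Yield = -3, -18, -12, -6, mean -9.75.
Difference = -6.6 − (-9.75) = 3.15.

3.15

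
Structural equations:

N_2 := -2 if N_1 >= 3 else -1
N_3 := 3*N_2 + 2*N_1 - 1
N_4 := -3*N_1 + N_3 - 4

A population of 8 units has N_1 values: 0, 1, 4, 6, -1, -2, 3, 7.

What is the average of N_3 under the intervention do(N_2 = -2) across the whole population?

-2.5

The intervention sets N_2=-2 in all 8 units regardless of N_1. Recomputing N_3 per unit gives -7, -5, 1, 5, -9, -11, -1, 7; average -2.5.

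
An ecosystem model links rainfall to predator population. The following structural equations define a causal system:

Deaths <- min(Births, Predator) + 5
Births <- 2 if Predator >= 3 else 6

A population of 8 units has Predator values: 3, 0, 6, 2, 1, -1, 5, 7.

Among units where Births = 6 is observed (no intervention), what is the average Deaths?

5.5

Conditioning on Births=6 selects the 4 unit(s) with Predator ∈ {0, 2, 1, -1}. Their Deaths values: 5, 7, 6, 4. Mean = 5.5.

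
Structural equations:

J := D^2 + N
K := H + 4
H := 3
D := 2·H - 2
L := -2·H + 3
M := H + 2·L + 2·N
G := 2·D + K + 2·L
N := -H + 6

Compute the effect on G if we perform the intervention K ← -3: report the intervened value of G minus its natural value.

-10

Intervening sets K = -3 and removes its equation (K := H + 4).
L = -2·H + 3  [with H=3]  = -3
D = 2·H - 2  [with H=3]  = 4
G = 2·D + K + 2·L  [with D=4, K=-3, L=-3]  = -1
Without intervention: L = -2·H + 3  [with H=3]  = -3; D = 2·H - 2  [with H=3]  = 4; K = H + 4  [with H=3]  = 7; G = 2·D + K + 2·L  [with D=4, K=7, L=-3]  = 9.
Change = -1 − 9 = -10.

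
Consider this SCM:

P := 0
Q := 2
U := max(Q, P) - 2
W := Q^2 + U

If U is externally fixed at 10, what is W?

The intervention breaks the incoming arrows to U: U := max(Q, P) - 2 no longer applies, and U = 10.
W = Q^2 + U  [with Q=2, U=10]  = 14

14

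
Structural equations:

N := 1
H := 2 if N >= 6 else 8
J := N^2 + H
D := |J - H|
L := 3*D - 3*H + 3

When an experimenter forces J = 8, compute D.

The intervention breaks the incoming arrows to J: J := N^2 + H no longer applies, and J = 8.
H = 2 if N >= 6 else 8  [with N=1]  = 8
D = |J - H|  [with J=8, H=8]  = 0

0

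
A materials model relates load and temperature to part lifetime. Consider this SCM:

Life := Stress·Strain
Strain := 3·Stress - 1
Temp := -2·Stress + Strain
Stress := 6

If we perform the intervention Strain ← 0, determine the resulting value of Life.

Under do(Strain=0), the mechanism Strain := 3·Stress - 1 is discarded; Strain is fixed at 0.
Life = Stress·Strain  [with Stress=6, Strain=0]  = 0

0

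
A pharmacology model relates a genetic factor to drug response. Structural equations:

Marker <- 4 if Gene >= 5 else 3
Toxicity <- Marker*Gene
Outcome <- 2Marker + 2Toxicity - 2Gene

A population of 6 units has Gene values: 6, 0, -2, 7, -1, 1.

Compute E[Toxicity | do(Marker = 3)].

5.5

The intervention sets Marker=3 in all 6 units regardless of Gene. Recomputing Toxicity per unit gives 18, 0, -6, 21, -3, 3; average 5.5.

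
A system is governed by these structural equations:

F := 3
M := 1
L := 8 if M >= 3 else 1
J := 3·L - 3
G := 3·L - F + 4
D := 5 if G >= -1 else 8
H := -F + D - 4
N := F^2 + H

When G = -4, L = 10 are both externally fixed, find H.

1

The joint intervention fixes G = -4, L = 10, removing each variable's own equation.
D = 5 if G >= -1 else 8  [with G=-4]  = 8
H = -F + D - 4  [with F=3, D=8]  = 1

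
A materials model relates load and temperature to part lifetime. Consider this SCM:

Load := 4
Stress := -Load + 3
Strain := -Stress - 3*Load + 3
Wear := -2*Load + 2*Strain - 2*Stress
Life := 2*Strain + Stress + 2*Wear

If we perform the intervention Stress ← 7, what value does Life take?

-133

do(Stress=7) replaces the equation Stress := -Load + 3 with the constant Stress = 7.
Strain = -Stress - 3*Load + 3  [with Stress=7, Load=4]  = -16
Wear = -2*Load + 2*Strain - 2*Stress  [with Load=4, Strain=-16, Stress=7]  = -54
Life = 2*Strain + Stress + 2*Wear  [with Strain=-16, Stress=7, Wear=-54]  = -133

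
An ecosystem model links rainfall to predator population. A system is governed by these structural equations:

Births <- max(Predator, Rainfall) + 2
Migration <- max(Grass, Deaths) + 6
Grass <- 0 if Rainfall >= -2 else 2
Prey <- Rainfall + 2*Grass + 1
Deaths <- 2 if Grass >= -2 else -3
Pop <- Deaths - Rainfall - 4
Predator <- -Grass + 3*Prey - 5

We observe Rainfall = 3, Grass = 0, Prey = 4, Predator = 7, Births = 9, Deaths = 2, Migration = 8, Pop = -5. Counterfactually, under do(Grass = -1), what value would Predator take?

Under do(Grass=-1), the mechanism Grass <- 0 if Rainfall >= -2 else 2 is discarded; Grass is fixed at -1.
Prey = Rainfall + 2*Grass + 1  [with Rainfall=3, Grass=-1]  = 2
Predator = -Grass + 3*Prey - 5  [with Grass=-1, Prey=2]  = 2

2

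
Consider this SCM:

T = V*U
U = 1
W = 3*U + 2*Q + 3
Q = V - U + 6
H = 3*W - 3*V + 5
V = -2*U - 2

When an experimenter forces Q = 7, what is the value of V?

Under do(Q=7), the mechanism Q = V - U + 6 is discarded; Q is fixed at 7.
Since V is not a descendant of the intervened variable, it is unaffected.
V = -2*U - 2  [with U=1]  = -4

-4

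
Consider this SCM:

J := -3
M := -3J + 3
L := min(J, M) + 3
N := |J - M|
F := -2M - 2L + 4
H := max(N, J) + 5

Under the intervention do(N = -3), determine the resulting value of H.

2

Under do(N=-3), the mechanism N := |J - M| is discarded; N is fixed at -3.
H = max(N, J) + 5  [with N=-3, J=-3]  = 2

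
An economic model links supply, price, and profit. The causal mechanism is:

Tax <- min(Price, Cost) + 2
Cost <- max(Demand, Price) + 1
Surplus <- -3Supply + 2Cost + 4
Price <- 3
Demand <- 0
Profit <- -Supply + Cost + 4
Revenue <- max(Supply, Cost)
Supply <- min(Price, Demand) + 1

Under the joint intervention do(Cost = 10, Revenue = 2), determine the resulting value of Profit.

Under do(Cost = 10, Revenue = 2), each intervened variable's structural equation is replaced by its fixed value.
Supply = min(Price, Demand) + 1  [with Price=3, Demand=0]  = 1
Profit = -Supply + Cost + 4  [with Supply=1, Cost=10]  = 13

13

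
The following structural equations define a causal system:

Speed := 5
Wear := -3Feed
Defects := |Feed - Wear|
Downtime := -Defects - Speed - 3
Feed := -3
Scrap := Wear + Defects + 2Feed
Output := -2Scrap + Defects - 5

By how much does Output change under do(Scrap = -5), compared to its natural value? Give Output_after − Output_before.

The intervention breaks the incoming arrows to Scrap: Scrap := Wear + Defects + 2Feed no longer applies, and Scrap = -5.
Wear = -3Feed  [with Feed=-3]  = 9
Defects = |Feed - Wear|  [with Feed=-3, Wear=9]  = 12
Output = -2Scrap + Defects - 5  [with Scrap=-5, Defects=12]  = 17
Without intervention: Wear = -3Feed  [with Feed=-3]  = 9; Defects = |Feed - Wear|  [with Feed=-3, Wear=9]  = 12; Scrap = Wear + Defects + 2Feed  [with Wear=9, Defects=12, Feed=-3]  = 15; Output = -2Scrap + Defects - 5  [with Scrap=15, Defects=12]  = -23.
Change = 17 − (-23) = 40.

40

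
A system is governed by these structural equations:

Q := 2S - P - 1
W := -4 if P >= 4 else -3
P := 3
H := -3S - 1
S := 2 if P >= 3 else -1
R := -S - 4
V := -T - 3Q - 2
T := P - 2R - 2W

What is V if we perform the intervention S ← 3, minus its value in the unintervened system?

-8

Under do(S=3), the mechanism S := 2 if P >= 3 else -1 is discarded; S is fixed at 3.
W = -4 if P >= 4 else -3  [with P=3]  = -3
R = -S - 4  [with S=3]  = -7
T = P - 2R - 2W  [with P=3, R=-7, W=-3]  = 23
Q = 2S - P - 1  [with S=3, P=3]  = 2
V = -T - 3Q - 2  [with T=23, Q=2]  = -31
Without intervention: S = 2 if P >= 3 else -1  [with P=3]  = 2; W = -4 if P >= 4 else -3  [with P=3]  = -3; R = -S - 4  [with S=2]  = -6; T = P - 2R - 2W  [with P=3, R=-6, W=-3]  = 21; Q = 2S - P - 1  [with S=2, P=3]  = 0; V = -T - 3Q - 2  [with T=21, Q=0]  = -23.
Change = -31 − (-23) = -8.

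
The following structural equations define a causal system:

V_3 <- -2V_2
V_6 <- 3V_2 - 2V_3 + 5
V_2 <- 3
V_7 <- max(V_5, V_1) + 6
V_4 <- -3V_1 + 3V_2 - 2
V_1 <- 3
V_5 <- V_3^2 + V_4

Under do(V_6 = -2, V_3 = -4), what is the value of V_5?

14

Under do(V_6 = -2, V_3 = -4), each intervened variable's structural equation is replaced by its fixed value.
V_4 = -3V_1 + 3V_2 - 2  [with V_1=3, V_2=3]  = -2
V_5 = V_3^2 + V_4  [with V_3=-4, V_4=-2]  = 14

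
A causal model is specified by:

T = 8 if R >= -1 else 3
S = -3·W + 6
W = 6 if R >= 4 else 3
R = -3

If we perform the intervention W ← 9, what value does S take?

The intervention breaks the incoming arrows to W: W = 6 if R >= 4 else 3 no longer applies, and W = 9.
S = -3·W + 6  [with W=9]  = -21

-21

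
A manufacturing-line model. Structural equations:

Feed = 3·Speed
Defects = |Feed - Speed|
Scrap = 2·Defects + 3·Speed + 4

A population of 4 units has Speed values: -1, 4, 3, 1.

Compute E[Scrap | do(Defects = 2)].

Every unit gets Defects=2 under the intervention. Scrap values become 5, 20, 17, 11; E[Scrap|do(Defects=2)] = 13.25.

13.25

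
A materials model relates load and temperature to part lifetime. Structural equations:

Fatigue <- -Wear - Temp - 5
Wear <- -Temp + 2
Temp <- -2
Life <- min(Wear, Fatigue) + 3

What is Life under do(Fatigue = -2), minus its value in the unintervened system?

5

The intervention breaks the incoming arrows to Fatigue: Fatigue <- -Wear - Temp - 5 no longer applies, and Fatigue = -2.
Wear = -Temp + 2  [with Temp=-2]  = 4
Life = min(Wear, Fatigue) + 3  [with Wear=4, Fatigue=-2]  = 1
Without intervention: Wear = -Temp + 2  [with Temp=-2]  = 4; Fatigue = -Wear - Temp - 5  [with Wear=4, Temp=-2]  = -7; Life = min(Wear, Fatigue) + 3  [with Wear=4, Fatigue=-7]  = -4.
Change = 1 − (-4) = 5.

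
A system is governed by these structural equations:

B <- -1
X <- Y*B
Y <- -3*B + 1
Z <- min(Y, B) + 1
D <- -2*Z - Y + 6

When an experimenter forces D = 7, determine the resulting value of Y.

Under do(D=7), the mechanism D <- -2*Z - Y + 6 is discarded; D is fixed at 7.
No directed path runs from D to Y, so Y keeps its natural value.
Y = -3*B + 1  [with B=-1]  = 4

4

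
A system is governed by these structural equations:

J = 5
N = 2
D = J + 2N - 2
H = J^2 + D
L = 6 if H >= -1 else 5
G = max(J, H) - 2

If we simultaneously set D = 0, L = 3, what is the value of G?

Setting D = 0, L = 3 by intervention discards those variables' equations.
H = J^2 + D  [with J=5, D=0]  = 25
G = max(J, H) - 2  [with J=5, H=25]  = 23

23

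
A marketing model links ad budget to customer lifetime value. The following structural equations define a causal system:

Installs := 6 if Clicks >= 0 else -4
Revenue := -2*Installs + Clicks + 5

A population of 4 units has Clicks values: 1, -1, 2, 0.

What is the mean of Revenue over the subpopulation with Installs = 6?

-6

Observing Installs=6 restricts to units where Installs's equation naturally yields 6: Clicks ∈ {1, 2, 0}. In that subpopulation Revenue = -6, -5, -7, mean -6.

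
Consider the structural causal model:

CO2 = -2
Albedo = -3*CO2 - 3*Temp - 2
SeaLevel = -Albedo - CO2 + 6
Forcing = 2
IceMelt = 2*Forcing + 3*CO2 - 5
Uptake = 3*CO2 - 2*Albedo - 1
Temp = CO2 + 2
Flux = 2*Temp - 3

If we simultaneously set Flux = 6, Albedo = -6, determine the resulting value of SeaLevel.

14

Setting Flux = 6, Albedo = -6 by intervention discards those variables' equations.
SeaLevel = -Albedo - CO2 + 6  [with Albedo=-6, CO2=-2]  = 14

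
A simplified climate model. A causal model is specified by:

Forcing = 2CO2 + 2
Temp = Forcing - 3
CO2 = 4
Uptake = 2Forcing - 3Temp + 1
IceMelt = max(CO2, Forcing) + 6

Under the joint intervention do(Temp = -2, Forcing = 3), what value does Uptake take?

13

Setting Temp = -2, Forcing = 3 by intervention discards those variables' equations.
Uptake = 2Forcing - 3Temp + 1  [with Forcing=3, Temp=-2]  = 13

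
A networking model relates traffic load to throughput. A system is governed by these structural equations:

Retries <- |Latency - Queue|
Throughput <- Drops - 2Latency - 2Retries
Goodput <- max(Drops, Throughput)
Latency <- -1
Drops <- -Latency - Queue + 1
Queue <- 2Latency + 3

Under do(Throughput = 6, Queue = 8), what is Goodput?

The joint intervention fixes Throughput = 6, Queue = 8, removing each variable's own equation.
Drops = -Latency - Queue + 1  [with Latency=-1, Queue=8]  = -6
Goodput = max(Drops, Throughput)  [with Drops=-6, Throughput=6]  = 6

6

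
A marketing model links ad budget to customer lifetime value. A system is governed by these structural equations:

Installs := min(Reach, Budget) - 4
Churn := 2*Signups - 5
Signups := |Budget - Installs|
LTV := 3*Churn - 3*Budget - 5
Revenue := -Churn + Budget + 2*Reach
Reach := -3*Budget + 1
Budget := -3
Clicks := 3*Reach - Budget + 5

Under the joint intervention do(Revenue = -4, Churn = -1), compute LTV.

1

Under do(Revenue = -4, Churn = -1), each intervened variable's structural equation is replaced by its fixed value.
LTV = 3*Churn - 3*Budget - 5  [with Churn=-1, Budget=-3]  = 1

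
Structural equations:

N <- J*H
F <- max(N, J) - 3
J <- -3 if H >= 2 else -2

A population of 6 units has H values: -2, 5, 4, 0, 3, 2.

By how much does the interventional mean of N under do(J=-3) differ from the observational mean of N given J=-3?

do(J=-3) breaks J's dependence on H. With J=-3 fixed, N across the units is 6, -15, -12, 0, -9, -6, mean -6.
Conditioning on J=-3 selects the 4 unit(s) with H ∈ {5, 4, 3, 2}. Their N values: -15, -12, -9, -6. Mean = -10.5.
Difference = -6 − (-10.5) = 4.5.

4.5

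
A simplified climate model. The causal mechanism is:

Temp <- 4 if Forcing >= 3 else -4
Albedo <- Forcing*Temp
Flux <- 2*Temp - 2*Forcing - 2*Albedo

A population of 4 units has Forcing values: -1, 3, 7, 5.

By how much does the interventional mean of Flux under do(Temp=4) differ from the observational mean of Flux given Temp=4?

do(Temp=4) breaks Temp's dependence on Forcing. With Temp=4 fixed, Flux across the units is 18, -22, -62, -42, mean -27.
Conditioning on Temp=4 selects the 3 unit(s) with Forcing ∈ {3, 7, 5}. Their Flux values: -22, -62, -42. Mean = -42.
Difference = -27 − (-42) = 15.

15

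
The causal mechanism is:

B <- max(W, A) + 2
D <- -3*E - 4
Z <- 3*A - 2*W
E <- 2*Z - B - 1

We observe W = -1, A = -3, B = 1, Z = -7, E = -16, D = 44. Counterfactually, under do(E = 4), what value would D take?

-16

The intervention breaks the incoming arrows to E: E <- 2*Z - B - 1 no longer applies, and E = 4.
D = -3*E - 4  [with E=4]  = -16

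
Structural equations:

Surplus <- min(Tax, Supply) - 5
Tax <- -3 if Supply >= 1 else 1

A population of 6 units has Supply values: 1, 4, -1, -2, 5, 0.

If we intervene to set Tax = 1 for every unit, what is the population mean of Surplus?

Under do(Tax=1), Tax's equation is replaced by Tax=1 for every unit. Per-unit Surplus: -4, -4, -6, -7, -4, -5. Mean = -5.

-5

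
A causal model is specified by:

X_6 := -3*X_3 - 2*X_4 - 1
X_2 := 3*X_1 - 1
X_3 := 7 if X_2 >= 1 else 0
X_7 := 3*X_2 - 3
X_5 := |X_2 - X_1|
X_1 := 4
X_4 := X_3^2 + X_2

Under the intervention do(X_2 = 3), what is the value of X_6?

-126

Under do(X_2=3), the mechanism X_2 := 3*X_1 - 1 is discarded; X_2 is fixed at 3.
X_3 = 7 if X_2 >= 1 else 0  [with X_2=3]  = 7
X_4 = X_3^2 + X_2  [with X_3=7, X_2=3]  = 52
X_6 = -3*X_3 - 2*X_4 - 1  [with X_3=7, X_4=52]  = -126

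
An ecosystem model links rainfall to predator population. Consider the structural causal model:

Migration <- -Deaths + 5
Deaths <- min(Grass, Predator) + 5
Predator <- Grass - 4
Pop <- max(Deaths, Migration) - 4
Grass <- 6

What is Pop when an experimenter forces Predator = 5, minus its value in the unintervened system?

do(Predator=5) replaces the equation Predator <- Grass - 4 with the constant Predator = 5.
Deaths = min(Grass, Predator) + 5  [with Grass=6, Predator=5]  = 10
Migration = -Deaths + 5  [with Deaths=10]  = -5
Pop = max(Deaths, Migration) - 4  [with Deaths=10, Migration=-5]  = 6
Without intervention: Predator = Grass - 4  [with Grass=6]  = 2; Deaths = min(Grass, Predator) + 5  [with Grass=6, Predator=2]  = 7; Migration = -Deaths + 5  [with Deaths=7]  = -2; Pop = max(Deaths, Migration) - 4  [with Deaths=7, Migration=-2]  = 3.
Change = 6 − 3 = 3.

3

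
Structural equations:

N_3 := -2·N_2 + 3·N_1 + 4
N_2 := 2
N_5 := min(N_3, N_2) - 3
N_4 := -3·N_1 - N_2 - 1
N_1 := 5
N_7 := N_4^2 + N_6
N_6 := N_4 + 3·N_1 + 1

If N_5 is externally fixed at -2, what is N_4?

-18

The intervention breaks the incoming arrows to N_5: N_5 := min(N_3, N_2) - 3 no longer applies, and N_5 = -2.
Since N_4 is not a descendant of the intervened variable, it is unaffected.
N_4 = -3·N_1 - N_2 - 1  [with N_1=5, N_2=2]  = -18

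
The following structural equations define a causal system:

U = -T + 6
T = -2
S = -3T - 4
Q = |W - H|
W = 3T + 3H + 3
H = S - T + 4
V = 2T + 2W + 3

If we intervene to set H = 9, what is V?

47

The intervention breaks the incoming arrows to H: H = S - T + 4 no longer applies, and H = 9.
W = 3T + 3H + 3  [with T=-2, H=9]  = 24
V = 2T + 2W + 3  [with T=-2, W=24]  = 47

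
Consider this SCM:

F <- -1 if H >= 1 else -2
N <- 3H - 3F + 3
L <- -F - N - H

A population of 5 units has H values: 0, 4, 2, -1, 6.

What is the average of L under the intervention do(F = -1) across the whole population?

-13.8

Under do(F=-1), F's equation is replaced by F=-1 for every unit. Per-unit L: -5, -21, -13, -1, -29. Mean = -13.8.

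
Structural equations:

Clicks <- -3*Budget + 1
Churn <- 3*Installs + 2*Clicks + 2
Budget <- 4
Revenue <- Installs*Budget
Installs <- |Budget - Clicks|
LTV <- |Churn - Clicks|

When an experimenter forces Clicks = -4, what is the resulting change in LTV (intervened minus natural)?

Under do(Clicks=-4), the mechanism Clicks <- -3*Budget + 1 is discarded; Clicks is fixed at -4.
Installs = |Budget - Clicks|  [with Budget=4, Clicks=-4]  = 8
Churn = 3*Installs + 2*Clicks + 2  [with Installs=8, Clicks=-4]  = 18
LTV = |Churn - Clicks|  [with Churn=18, Clicks=-4]  = 22
Without intervention: Clicks = -3*Budget + 1  [with Budget=4]  = -11; Installs = |Budget - Clicks|  [with Budget=4, Clicks=-11]  = 15; Churn = 3*Installs + 2*Clicks + 2  [with Installs=15, Clicks=-11]  = 25; LTV = |Churn - Clicks|  [with Churn=25, Clicks=-11]  = 36.
Change = 22 − 36 = -14.

-14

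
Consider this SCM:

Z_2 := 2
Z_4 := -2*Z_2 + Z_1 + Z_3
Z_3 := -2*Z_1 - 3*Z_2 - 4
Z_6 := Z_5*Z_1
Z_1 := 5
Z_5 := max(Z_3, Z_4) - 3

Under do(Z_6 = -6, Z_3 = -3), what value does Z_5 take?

Under do(Z_6 = -6, Z_3 = -3), each intervened variable's structural equation is replaced by its fixed value.
Z_4 = -2*Z_2 + Z_1 + Z_3  [with Z_2=2, Z_1=5, Z_3=-3]  = -2
Z_5 = max(Z_3, Z_4) - 3  [with Z_3=-3, Z_4=-2]  = -5

-5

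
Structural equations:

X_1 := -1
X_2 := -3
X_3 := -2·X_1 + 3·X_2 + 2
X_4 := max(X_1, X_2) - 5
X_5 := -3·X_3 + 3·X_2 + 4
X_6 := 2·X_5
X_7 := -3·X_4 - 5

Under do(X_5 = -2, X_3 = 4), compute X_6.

-4

The joint intervention fixes X_5 = -2, X_3 = 4, removing each variable's own equation.
X_6 = 2·X_5  [with X_5=-2]  = -4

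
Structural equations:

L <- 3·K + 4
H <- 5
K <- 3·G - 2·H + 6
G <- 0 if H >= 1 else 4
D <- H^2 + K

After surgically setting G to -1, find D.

Under do(G=-1), the mechanism G <- 0 if H >= 1 else 4 is discarded; G is fixed at -1.
K = 3·G - 2·H + 6  [with G=-1, H=5]  = -7
D = H^2 + K  [with H=5, K=-7]  = 18

18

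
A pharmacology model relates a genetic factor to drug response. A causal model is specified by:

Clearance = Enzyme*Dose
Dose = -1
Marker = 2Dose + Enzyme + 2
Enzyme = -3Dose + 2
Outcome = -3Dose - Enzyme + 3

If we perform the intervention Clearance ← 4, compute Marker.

Under do(Clearance=4), the mechanism Clearance = Enzyme*Dose is discarded; Clearance is fixed at 4.
Since Marker is not a descendant of the intervened variable, it is unaffected.
Enzyme = -3Dose + 2  [with Dose=-1]  = 5
Marker = 2Dose + Enzyme + 2  [with Dose=-1, Enzyme=5]  = 5

5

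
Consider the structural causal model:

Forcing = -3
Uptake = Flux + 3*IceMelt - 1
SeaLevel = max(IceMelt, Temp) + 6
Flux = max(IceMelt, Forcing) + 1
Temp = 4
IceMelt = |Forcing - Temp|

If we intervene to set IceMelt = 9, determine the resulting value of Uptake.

The intervention breaks the incoming arrows to IceMelt: IceMelt = |Forcing - Temp| no longer applies, and IceMelt = 9.
Flux = max(IceMelt, Forcing) + 1  [with IceMelt=9, Forcing=-3]  = 10
Uptake = Flux + 3*IceMelt - 1  [with Flux=10, IceMelt=9]  = 36

36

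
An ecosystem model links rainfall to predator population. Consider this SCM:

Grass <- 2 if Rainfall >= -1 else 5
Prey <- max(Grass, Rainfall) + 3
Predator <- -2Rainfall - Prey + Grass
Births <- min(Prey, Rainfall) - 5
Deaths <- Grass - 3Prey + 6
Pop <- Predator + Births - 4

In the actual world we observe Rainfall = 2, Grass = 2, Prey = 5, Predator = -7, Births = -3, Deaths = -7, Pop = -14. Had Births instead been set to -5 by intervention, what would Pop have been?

-16

Under do(Births=-5), the mechanism Births <- min(Prey, Rainfall) - 5 is discarded; Births is fixed at -5.
Grass = 2 if Rainfall >= -1 else 5  [with Rainfall=2]  = 2
Prey = max(Grass, Rainfall) + 3  [with Grass=2, Rainfall=2]  = 5
Predator = -2Rainfall - Prey + Grass  [with Rainfall=2, Prey=5, Grass=2]  = -7
Pop = Predator + Births - 4  [with Predator=-7, Births=-5]  = -16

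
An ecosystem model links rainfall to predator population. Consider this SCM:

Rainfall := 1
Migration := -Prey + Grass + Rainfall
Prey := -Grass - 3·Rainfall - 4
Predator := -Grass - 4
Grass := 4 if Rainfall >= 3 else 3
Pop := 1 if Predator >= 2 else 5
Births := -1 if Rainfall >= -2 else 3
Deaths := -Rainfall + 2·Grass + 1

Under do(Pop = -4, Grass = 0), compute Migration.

The joint intervention fixes Pop = -4, Grass = 0, removing each variable's own equation.
Prey = -Grass - 3·Rainfall - 4  [with Grass=0, Rainfall=1]  = -7
Migration = -Prey + Grass + Rainfall  [with Prey=-7, Grass=0, Rainfall=1]  = 8

8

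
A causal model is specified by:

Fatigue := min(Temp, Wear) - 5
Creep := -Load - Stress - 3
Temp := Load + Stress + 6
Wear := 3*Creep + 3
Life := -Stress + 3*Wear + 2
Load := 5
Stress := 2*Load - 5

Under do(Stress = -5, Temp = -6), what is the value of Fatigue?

-11

Under do(Stress = -5, Temp = -6), each intervened variable's structural equation is replaced by its fixed value.
Creep = -Load - Stress - 3  [with Load=5, Stress=-5]  = -3
Wear = 3*Creep + 3  [with Creep=-3]  = -6
Fatigue = min(Temp, Wear) - 5  [with Temp=-6, Wear=-6]  = -11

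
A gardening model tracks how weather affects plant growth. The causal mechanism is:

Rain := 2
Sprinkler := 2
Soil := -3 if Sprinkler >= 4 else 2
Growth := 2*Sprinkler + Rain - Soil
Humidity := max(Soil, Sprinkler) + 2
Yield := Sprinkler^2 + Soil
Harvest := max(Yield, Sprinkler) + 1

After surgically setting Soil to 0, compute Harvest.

5

The intervention breaks the incoming arrows to Soil: Soil := -3 if Sprinkler >= 4 else 2 no longer applies, and Soil = 0.
Yield = Sprinkler^2 + Soil  [with Sprinkler=2, Soil=0]  = 4
Harvest = max(Yield, Sprinkler) + 1  [with Yield=4, Sprinkler=2]  = 5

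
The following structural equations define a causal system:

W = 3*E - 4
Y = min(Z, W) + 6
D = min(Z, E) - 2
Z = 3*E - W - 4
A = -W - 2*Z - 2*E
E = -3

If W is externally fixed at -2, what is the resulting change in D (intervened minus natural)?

-8

Under do(W=-2), the mechanism W = 3*E - 4 is discarded; W is fixed at -2.
Z = 3*E - W - 4  [with E=-3, W=-2]  = -11
D = min(Z, E) - 2  [with Z=-11, E=-3]  = -13
Without intervention: W = 3*E - 4  [with E=-3]  = -13; Z = 3*E - W - 4  [with E=-3, W=-13]  = 0; D = min(Z, E) - 2  [with Z=0, E=-3]  = -5.
Change = -13 − (-5) = -8.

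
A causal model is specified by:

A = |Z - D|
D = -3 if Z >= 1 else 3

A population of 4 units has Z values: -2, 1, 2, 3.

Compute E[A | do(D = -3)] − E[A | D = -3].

Every unit gets D=-3 under the intervention. A values become 1, 4, 5, 6; E[A|do(D=-3)] = 4.
E[A|D=-3] averages over only the 3 units with D=-3 (Z = 1, 2, 3): A = 4, 5, 6, mean 5.
Difference = 4 − 5 = -1.

-1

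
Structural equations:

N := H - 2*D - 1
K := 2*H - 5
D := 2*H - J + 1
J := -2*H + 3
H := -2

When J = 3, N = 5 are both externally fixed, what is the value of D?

-6

The joint intervention fixes J = 3, N = 5, removing each variable's own equation.
D = 2*H - J + 1  [with H=-2, J=3]  = -6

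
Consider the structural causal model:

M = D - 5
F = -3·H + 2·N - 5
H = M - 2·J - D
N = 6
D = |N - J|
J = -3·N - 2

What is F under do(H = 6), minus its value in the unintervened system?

87

The intervention breaks the incoming arrows to H: H = M - 2·J - D no longer applies, and H = 6.
F = -3·H + 2·N - 5  [with H=6, N=6]  = -11
Without intervention: J = -3·N - 2  [with N=6]  = -20; D = |N - J|  [with N=6, J=-20]  = 26; M = D - 5  [with D=26]  = 21; H = M - 2·J - D  [with M=21, J=-20, D=26]  = 35; F = -3·H + 2·N - 5  [with H=35, N=6]  = -98.
Change = -11 − (-98) = 87.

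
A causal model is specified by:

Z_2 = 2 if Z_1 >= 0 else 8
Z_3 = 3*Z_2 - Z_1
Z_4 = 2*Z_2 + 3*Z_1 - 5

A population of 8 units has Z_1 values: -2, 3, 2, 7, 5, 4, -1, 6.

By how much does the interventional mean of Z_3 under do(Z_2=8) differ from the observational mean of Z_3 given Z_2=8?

Every unit gets Z_2=8 under the intervention. Z_3 values become 26, 21, 22, 17, 19, 20, 25, 18; E[Z_3|do(Z_2=8)] = 21.
E[Z_3|Z_2=8] averages over only the 2 units with Z_2=8 (Z_1 = -2, -1): Z_3 = 26, 25, mean 25.5.
Difference = 21 − 25.5 = -4.5.

-4.5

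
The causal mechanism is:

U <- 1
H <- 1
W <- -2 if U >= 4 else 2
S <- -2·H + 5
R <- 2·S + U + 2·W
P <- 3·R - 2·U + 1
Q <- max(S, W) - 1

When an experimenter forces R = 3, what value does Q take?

2

Under do(R=3), the mechanism R <- 2·S + U + 2·W is discarded; R is fixed at 3.
Since Q is not a descendant of the intervened variable, it is unaffected.
W = -2 if U >= 4 else 2  [with U=1]  = 2
S = -2·H + 5  [with H=1]  = 3
Q = max(S, W) - 1  [with S=3, W=2]  = 2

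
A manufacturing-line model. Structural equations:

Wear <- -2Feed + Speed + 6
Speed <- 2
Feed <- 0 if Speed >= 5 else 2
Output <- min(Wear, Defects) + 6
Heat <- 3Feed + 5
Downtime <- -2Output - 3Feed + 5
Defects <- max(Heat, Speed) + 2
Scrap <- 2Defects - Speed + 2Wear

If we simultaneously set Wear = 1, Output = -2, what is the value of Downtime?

Setting Wear = 1, Output = -2 by intervention discards those variables' equations.
Feed = 0 if Speed >= 5 else 2  [with Speed=2]  = 2
Downtime = -2Output - 3Feed + 5  [with Output=-2, Feed=2]  = 3

3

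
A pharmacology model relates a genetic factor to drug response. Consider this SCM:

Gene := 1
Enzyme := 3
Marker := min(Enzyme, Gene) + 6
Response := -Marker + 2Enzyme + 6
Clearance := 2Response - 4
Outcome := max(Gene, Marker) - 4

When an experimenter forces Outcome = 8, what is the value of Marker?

do(Outcome=8) replaces the equation Outcome := max(Gene, Marker) - 4 with the constant Outcome = 8.
Marker is not downstream of the intervention, so its value is determined by the original equations.
Marker = min(Enzyme, Gene) + 6  [with Enzyme=3, Gene=1]  = 7

7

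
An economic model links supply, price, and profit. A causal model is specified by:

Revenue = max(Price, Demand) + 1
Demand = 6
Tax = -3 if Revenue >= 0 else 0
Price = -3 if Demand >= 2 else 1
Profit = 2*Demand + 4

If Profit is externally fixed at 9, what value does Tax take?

-3

The intervention breaks the incoming arrows to Profit: Profit = 2*Demand + 4 no longer applies, and Profit = 9.
Since Tax is not a descendant of the intervened variable, it is unaffected.
Price = -3 if Demand >= 2 else 1  [with Demand=6]  = -3
Revenue = max(Price, Demand) + 1  [with Price=-3, Demand=6]  = 7
Tax = -3 if Revenue >= 0 else 0  [with Revenue=7]  = -3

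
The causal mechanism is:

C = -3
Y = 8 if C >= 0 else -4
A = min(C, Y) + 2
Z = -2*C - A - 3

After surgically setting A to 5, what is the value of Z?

-2

The intervention breaks the incoming arrows to A: A = min(C, Y) + 2 no longer applies, and A = 5.
Z = -2*C - A - 3  [with C=-3, A=5]  = -2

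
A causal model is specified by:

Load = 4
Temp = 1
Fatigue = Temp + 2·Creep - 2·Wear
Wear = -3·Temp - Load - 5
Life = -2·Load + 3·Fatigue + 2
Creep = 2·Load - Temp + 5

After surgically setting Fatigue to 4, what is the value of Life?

6

The intervention breaks the incoming arrows to Fatigue: Fatigue = Temp + 2·Creep - 2·Wear no longer applies, and Fatigue = 4.
Life = -2·Load + 3·Fatigue + 2  [with Load=4, Fatigue=4]  = 6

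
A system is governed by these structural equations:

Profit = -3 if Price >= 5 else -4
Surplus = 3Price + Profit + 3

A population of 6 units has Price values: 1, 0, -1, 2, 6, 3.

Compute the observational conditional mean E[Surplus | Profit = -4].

2

Conditioning on Profit=-4 selects the 5 unit(s) with Price ∈ {1, 0, -1, 2, 3}. Their Surplus values: 2, -1, -4, 5, 8. Mean = 2.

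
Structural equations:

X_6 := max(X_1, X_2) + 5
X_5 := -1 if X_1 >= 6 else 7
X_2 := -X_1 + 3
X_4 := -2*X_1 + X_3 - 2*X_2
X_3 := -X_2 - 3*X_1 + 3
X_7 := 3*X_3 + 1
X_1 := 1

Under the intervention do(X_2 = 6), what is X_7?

-17

Under do(X_2=6), the mechanism X_2 := -X_1 + 3 is discarded; X_2 is fixed at 6.
X_3 = -X_2 - 3*X_1 + 3  [with X_2=6, X_1=1]  = -6
X_7 = 3*X_3 + 1  [with X_3=-6]  = -17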